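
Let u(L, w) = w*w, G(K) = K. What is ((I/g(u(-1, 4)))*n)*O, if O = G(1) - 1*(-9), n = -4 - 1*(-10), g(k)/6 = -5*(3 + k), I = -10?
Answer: 20/19 ≈ 1.0526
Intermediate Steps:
u(L, w) = w²
g(k) = -90 - 30*k (g(k) = 6*(-5*(3 + k)) = 6*(-15 - 5*k) = -90 - 30*k)
n = 6 (n = -4 + 10 = 6)
O = 10 (O = 1 - 1*(-9) = 1 + 9 = 10)
((I/g(u(-1, 4)))*n)*O = (-10/(-90 - 30*4²)*6)*10 = (-10/(-90 - 30*16)*6)*10 = (-10/(-90 - 480)*6)*10 = (-10/(-570)*6)*10 = (-10*(-1/570)*6)*10 = ((1/57)*6)*10 = (2/19)*10 = 20/19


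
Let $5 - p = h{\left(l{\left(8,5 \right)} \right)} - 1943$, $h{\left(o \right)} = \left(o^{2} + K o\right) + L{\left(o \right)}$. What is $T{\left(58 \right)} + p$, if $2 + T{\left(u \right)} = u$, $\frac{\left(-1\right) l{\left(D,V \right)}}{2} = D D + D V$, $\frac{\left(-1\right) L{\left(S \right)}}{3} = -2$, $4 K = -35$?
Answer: $-43086$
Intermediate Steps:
$K = - \frac{35}{4}$ ($K = \frac{1}{4} \left(-35\right) = - \frac{35}{4} \approx -8.75$)
$L{\left(S \right)} = 6$ ($L{\left(S \right)} = \left(-3\right) \left(-2\right) = 6$)
$l{\left(D,V \right)} = - 2 D^{2} - 2 D V$ ($l{\left(D,V \right)} = - 2 \left(D D + D V\right) = - 2 \left(D^{2} + D V\right) = - 2 D^{2} - 2 D V$)
$T{\left(u \right)} = -2 + u$
$h{\left(o \right)} = 6 + o^{2} - \frac{35 o}{4}$ ($h{\left(o \right)} = \left(o^{2} - \frac{35 o}{4}\right) + 6 = 6 + o^{2} - \frac{35 o}{4}$)
$p = -43142$ ($p = 5 - \left(\left(6 + \left(\left(-2\right) 8 \left(8 + 5\right)\right)^{2} - \frac{35 \left(\left(-2\right) 8 \left(8 + 5\right)\right)}{4}\right) - 1943\right) = 5 - \left(\left(6 + \left(\left(-2\right) 8 \cdot 13\right)^{2} - \frac{35 \left(\left(-2\right) 8 \cdot 13\right)}{4}\right) - 1943\right) = 5 - \left(\left(6 + \left(-208\right)^{2} - -1820\right) - 1943\right) = 5 - \left(\left(6 + 43264 + 1820\right) - 1943\right) = 5 - \left(45090 - 1943\right) = 5 - 43147 = -43142$)
$T{\left(58 \right)} + p = \left(-2 + 58\right) - 43142 = 56 - 43142 = -43086$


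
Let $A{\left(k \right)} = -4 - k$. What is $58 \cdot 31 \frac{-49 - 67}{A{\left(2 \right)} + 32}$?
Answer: $- \frac{104284}{13} \approx -8021.8$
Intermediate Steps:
$58 \cdot 31 \frac{-49 - 67}{A{\left(2 \right)} + 32} = 58 \cdot 31 \frac{-49 - 67}{\left(-4 - 2\right) + 32} = 1798 \left(- \frac{116}{\left(-4 - 2\right) + 32}\right) = 1798 \left(- \frac{116}{-6 + 32}\right) = 1798 \left(- \frac{116}{26}\right) = 1798 \left(\left(-116\right) \frac{1}{26}\right) = 1798 \left(- \frac{58}{13}\right) = - \frac{104284}{13}$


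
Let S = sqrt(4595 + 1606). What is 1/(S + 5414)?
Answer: 5414/29305195 - 3*sqrt(689)/29305195 ≈ 0.00018206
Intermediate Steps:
S = 3*sqrt(689) (S = sqrt(6201) = 3*sqrt(689) ≈ 78.746)
1/(S + 5414) = 1/(3*sqrt(689) + 5414) = 1/(5414 + 3*sqrt(689))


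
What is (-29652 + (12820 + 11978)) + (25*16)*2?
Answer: -4054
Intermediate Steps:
(-29652 + (12820 + 11978)) + (25*16)*2 = (-29652 + 24798) + 400*2 = -4854 + 800 = -4054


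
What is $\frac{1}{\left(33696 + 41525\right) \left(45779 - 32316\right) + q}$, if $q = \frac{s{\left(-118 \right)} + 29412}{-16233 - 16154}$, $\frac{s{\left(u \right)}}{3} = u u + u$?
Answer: $\frac{32387}{32798325290171} \approx 9.8746 \cdot 10^{-10}$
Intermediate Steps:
$s{\left(u \right)} = 3 u + 3 u^{2}$ ($s{\left(u \right)} = 3 \left(u u + u\right) = 3 \left(u^{2} + u\right) = 3 \left(u + u^{2}\right) = 3 u + 3 u^{2}$)
$q = - \frac{70830}{32387}$ ($q = \frac{3 \left(-118\right) \left(1 - 118\right) + 29412}{-16233 - 16154} = \frac{3 \left(-118\right) \left(-117\right) + 29412}{-32387} = \left(41418 + 29412\right) \left(- \frac{1}{32387}\right) = 70830 \left(- \frac{1}{32387}\right) = - \frac{70830}{32387} \approx -2.187$)
$\frac{1}{\left(33696 + 41525\right) \left(45779 - 32316\right) + q} = \frac{1}{\left(33696 + 41525\right) \left(45779 - 32316\right) - \frac{70830}{32387}} = \frac{1}{75221 \cdot 13463 - \frac{70830}{32387}} = \frac{1}{1012700323 - \frac{70830}{32387}} = \frac{1}{\frac{32798325290171}{32387}} = \frac{32387}{32798325290171}$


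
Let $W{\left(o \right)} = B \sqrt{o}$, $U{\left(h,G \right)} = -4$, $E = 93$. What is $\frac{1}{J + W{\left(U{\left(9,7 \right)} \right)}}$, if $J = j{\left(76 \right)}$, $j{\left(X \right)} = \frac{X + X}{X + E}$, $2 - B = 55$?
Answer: $\frac{6422}{80233625} + \frac{1513733 i}{160467250} \approx 8.0041 \cdot 10^{-5} + 0.0094333 i$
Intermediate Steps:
$B = -53$ ($B = 2 - 55 = -53$)
$j{\left(X \right)} = \frac{2 X}{93 + X}$ ($j{\left(X \right)} = \frac{X + X}{X + 93} = \frac{2 X}{93 + X}$)
$J = \frac{152}{169}$ ($J = 2 \cdot 76 \frac{1}{93 + 76} = 2 \cdot 76 \cdot \frac{1}{169} = \frac{152}{169} \approx 0.89941$)
$W{\left(o \right)} = - 53 \sqrt{o}$
$\frac{1}{J + W{\left(U{\left(9,7 \right)} \right)}} = \frac{1}{\frac{152}{169} - 53 \sqrt{-4}} = \frac{1}{\frac{152}{169} - 53 \cdot 2 i} = \frac{1}{\frac{152}{169} - 106 i} = \frac{28561 \left(\frac{152}{169} + 106 i\right)}{320934500}$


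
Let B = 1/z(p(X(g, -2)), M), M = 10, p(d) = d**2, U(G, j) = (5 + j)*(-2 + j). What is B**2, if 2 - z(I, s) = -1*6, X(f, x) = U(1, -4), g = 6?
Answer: 1/64 ≈ 0.015625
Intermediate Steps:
U(G, j) = (-2 + j)*(5 + j)
X(f, x) = -6 (X(f, x) = -10 + (-4)**2 + 3*(-4) = -10 + 16 - 12 = -6)
z(I, s) = 8 (z(I, s) = 2 - (-1)*6 = 2 - 1*(-6) = 2 + 6 = 8)
B = 1/8 ≈ 0.12500
B**2 = (1/8)**2 = 1/64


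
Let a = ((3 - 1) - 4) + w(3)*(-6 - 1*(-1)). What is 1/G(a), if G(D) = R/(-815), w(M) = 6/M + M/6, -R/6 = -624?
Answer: -815/3744 ≈ -0.21768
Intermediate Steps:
R = 3744 (R = -6*(-624) = 3744)
w(M) = 6/M + M/6 (w(M) = 6/M + M*(1/6) = 6/M + M/6)
a = -29/2 (a = ((3 - 1) - 4) + (6/3 + (1/6)*3)*(-6 - 1*(-1)) = (2 - 4) + (6*(1/3) + 1/2)*(-6 + 1) = -2 + (2 + 1/2)*(-5) = -2 + (5/2)*(-5) = -2 - 25/2 = -29/2 ≈ -14.500)
G(D) = -3744/815 (G(D) = 3744/(-815) = 3744*(-1/815) = -3744/815)
1/G(a) = 1/(-3744/815) = -815/3744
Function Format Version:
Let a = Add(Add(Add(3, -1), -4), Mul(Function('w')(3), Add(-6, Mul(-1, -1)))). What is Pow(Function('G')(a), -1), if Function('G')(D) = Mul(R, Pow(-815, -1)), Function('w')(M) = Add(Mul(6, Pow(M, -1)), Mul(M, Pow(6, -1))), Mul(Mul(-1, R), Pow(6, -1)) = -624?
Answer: Rational(-815, 3744) ≈ -0.21768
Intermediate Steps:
R = 3744 (R = Mul(-6, -624) = 3744)
Function('w')(M) = Add(Mul(6, Pow(M, -1)), Mul(Rational(1, 6), M)) (Function('w')(M) = Add(Mul(6, Pow(M, -1)), Mul(M, Rational(1, 6))) = Add(Mul(6, Pow(M, -1)), Mul(Rational(1, 6), M)))
a = Rational(-29, 2) (a = Add(Add(Add(3, -1), -4), Mul(Add(Mul(6, Pow(3, -1)), Mul(Rational(1, 6), 3)), Add(-6, Mul(-1, -1)))) = Add(Add(2, -4), Mul(Add(Mul(6, Rational(1, 3)), Rational(1, 2)), Add(-6, 1))) = Add(-2, Mul(Add(2, Rational(1, 2)), -5)) = Add(-2, Mul(Rational(5, 2), -5)) = Add(-2, Rational(-25, 2)) = Rational(-29, 2) ≈ -14.500)
Function('G')(D) = Rational(-3744, 815) (Function('G')(D) = Mul(3744, Pow(-815, -1)) = Mul(3744, Rational(-1, 815)) = Rational(-3744, 815))
Pow(Function('G')(a), -1) = Pow(Rational(-3744, 815), -1) = Rational(-815, 3744)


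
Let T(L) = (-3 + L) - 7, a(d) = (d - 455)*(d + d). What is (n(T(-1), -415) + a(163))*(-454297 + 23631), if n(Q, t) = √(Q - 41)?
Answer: 40995957872 - 861332*I*√13 ≈ 4.0996e+10 - 3.1056e+6*I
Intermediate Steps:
a(d) = 2*d*(-455 + d) (a(d) = (-455 + d)*(2*d) = 2*d*(-455 + d))
T(L) = -10 + L
n(Q, t) = √(-41 + Q)
(n(T(-1), -415) + a(163))*(-454297 + 23631) = (√(-41 + (-10 - 1)) + 2*163*(-455 + 163))*(-454297 + 23631) = (√(-41 - 11) + 2*163*(-292))*(-430666) = (√(-52) - 95192)*(-430666) = (2*I*√13 - 95192)*(-430666) = (-95192 + 2*I*√13)*(-430666) = 40995957872 - 861332*I*√13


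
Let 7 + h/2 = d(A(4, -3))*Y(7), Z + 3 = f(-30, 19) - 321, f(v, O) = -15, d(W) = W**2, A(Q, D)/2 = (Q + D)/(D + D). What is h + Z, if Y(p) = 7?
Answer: -3163/9 ≈ -351.44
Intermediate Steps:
A(Q, D) = (D + Q)/D (A(Q, D) = 2*((Q + D)/(D + D)) = 2*((D + Q)/((2*D))) = 2*((D + Q)*(1/(2*D))) = 2*((D + Q)/(2*D)) = (D + Q)/D)
Z = -339 (Z = -3 + (-15 - 321) = -3 - 336 = -339)
h = -112/9 (h = -14 + 2*(((-3 + 4)/(-3))**2*7) = -14 + 2*((-1/3*1)**2*7) = -14 + 2*((-1/3)**2*7) = -14 + 2*((1/9)*7) = -14 + 2*(7/9) = -14 + 14/9 = -112/9 ≈ -12.444)
h + Z = -112/9 - 339 = -3163/9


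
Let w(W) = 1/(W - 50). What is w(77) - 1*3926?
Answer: -106001/27 ≈ -3926.0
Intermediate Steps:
w(W) = 1/(-50 + W)
w(77) - 1*3926 = 1/(-50 + 77) - 1*3926 = 1/27 - 3926 = -106001/27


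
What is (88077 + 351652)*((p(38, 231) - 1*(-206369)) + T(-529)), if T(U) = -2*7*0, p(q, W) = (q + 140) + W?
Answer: 90926283162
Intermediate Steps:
p(q, W) = 140 + W + q (p(q, W) = (140 + q) + W = 140 + W + q)
T(U) = 0 (T(U) = -14*0 = 0)
(88077 + 351652)*((p(38, 231) - 1*(-206369)) + T(-529)) = (88077 + 351652)*(((140 + 231 + 38) - 1*(-206369)) + 0) = 439729*((409 + 206369) + 0) = 439729*(206778 + 0) = 439729*206778 = 90926283162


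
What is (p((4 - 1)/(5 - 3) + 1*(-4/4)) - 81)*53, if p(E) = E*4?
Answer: -4187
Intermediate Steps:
p(E) = 4*E
(p((4 - 1)/(5 - 3) + 1*(-4/4)) - 81)*53 = (4*((4 - 1)/(5 - 3) + 1*(-4/4)) - 81)*53 = (4*(3/2 + 1*(-4*¼)) - 81)*53 = (4*(3*(½) + 1*(-1)) - 81)*53 = (4*(3/2 - 1) - 81)*53 = (4*(½) - 81)*53 = (2 - 81)*53 = -79*53 = -4187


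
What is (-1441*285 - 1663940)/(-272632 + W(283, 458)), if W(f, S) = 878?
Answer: 296375/38822 ≈ 7.6342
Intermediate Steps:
(-1441*285 - 1663940)/(-272632 + W(283, 458)) = (-1441*285 - 1663940)/(-272632 + 878) = (-410685 - 1663940)/(-271754) = -2074625*(-1/271754) = 296375/38822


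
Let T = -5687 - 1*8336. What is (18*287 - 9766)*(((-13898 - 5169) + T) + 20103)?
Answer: 59740200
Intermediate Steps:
T = -14023 (T = -5687 - 8336 = -14023)
(18*287 - 9766)*(((-13898 - 5169) + T) + 20103) = (18*287 - 9766)*(((-13898 - 5169) - 14023) + 20103) = (5166 - 9766)*((-19067 - 14023) + 20103) = -4600*(-33090 + 20103) = -4600*(-12987) = 59740200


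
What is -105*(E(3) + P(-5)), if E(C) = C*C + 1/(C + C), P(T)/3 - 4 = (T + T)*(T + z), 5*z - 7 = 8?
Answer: -17045/2 ≈ -8522.5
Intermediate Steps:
z = 3 (z = 7/5 + (⅕)*8 = 7/5 + 8/5 = 3)
P(T) = 12 + 6*T*(3 + T) (P(T) = 12 + 3*((T + T)*(T + 3)) = 12 + 3*((2*T)*(3 + T)) = 12 + 3*(2*T*(3 + T)) = 12 + 6*T*(3 + T))
E(C) = C² + 1/(2*C)
-105*(E(3) + P(-5)) = -105*((½ + 3³)/3 + (12 + 6*(-5)² + 18*(-5))) = -105*((½ + 27)/3 + (12 + 6*25 - 90)) = -105*((⅓)*(55/2) + (12 + 150 - 90)) = -105*(55/6 + 72) = -105*487/6 = -17045/2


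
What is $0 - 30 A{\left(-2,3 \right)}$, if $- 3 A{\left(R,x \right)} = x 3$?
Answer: $90$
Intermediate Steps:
$A{\left(R,x \right)} = - x$ ($A{\left(R,x \right)} = - \frac{x 3}{3} = - \frac{3 x}{3} = - x$)
$0 - 30 A{\left(-2,3 \right)} = 0 - 30 \left(\left(-1\right) 3\right) = 0 - -90 = 0 + 90 = 90$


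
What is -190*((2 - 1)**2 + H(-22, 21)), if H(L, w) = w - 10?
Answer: -2280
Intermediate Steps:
H(L, w) = -10 + w
-190*((2 - 1)**2 + H(-22, 21)) = -190*((2 - 1)**2 + (-10 + 21)) = -190*(1**2 + 11) = -190*(1 + 11) = -190*12 = -2280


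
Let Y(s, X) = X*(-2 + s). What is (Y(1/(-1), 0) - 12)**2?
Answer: 144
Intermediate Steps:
(Y(1/(-1), 0) - 12)**2 = (0*(-2 + 1/(-1)) - 12)**2 = (0*(-2 - 1) - 12)**2 = (0*(-3) - 12)**2 = (0 - 12)**2 = (-12)**2 = 144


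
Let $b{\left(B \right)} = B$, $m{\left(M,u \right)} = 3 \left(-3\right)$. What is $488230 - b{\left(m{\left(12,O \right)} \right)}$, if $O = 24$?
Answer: $488239$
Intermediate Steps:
$m{\left(M,u \right)} = -9$
$488230 - b{\left(m{\left(12,O \right)} \right)} = 488230 - -9 = 488230 + 9 = 488239$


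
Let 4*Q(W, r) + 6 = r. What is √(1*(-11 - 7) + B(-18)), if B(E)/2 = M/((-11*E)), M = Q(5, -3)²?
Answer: 9*I*√429/44 ≈ 4.2366*I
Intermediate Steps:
Q(W, r) = -3/2 + r/4
M = 81/16 (M = (-3/2 + (¼)*(-3))² = (-3/2 - ¾)² = (-9/4)² = 81/16 ≈ 5.0625)
B(E) = -81/(88*E) (B(E) = 2*(81/(16*((-11*E)))) = 2*(81*(-1/(11*E))/16) = 2*(-81/(176*E)) = -81/(88*E))
√(1*(-11 - 7) + B(-18)) = √(1*(-11 - 7) - 81/88/(-18)) = √(1*(-18) - 81/88*(-1/18)) = √(-18 + 9/176) = √(-3159/176) = 9*I*√429/44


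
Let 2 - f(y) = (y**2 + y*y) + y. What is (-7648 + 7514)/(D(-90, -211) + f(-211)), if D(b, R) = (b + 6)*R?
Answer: 134/71105 ≈ 0.0018845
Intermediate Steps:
f(y) = 2 - y - 2*y**2 (f(y) = 2 - ((y**2 + y*y) + y) = 2 - ((y**2 + y**2) + y) = 2 - (2*y**2 + y) = 2 - (y + 2*y**2) = 2 + (-y - 2*y**2) = 2 - y - 2*y**2)
D(b, R) = R*(6 + b) (D(b, R) = (6 + b)*R = R*(6 + b))
(-7648 + 7514)/(D(-90, -211) + f(-211)) = (-7648 + 7514)/(-211*(6 - 90) + (2 - 1*(-211) - 2*(-211)**2)) = -134/(-211*(-84) + (2 + 211 - 2*44521)) = -134/(17724 + (2 + 211 - 89042)) = -134/(17724 - 88829) = -134/(-71105) = -134*(-1/71105) = 134/71105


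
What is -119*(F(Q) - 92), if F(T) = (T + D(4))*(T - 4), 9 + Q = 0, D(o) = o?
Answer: 3213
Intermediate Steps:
Q = -9 (Q = -9 + 0 = -9)
F(T) = (-4 + T)*(4 + T) (F(T) = (T + 4)*(T - 4) = (4 + T)*(-4 + T) = (-4 + T)*(4 + T))
-119*(F(Q) - 92) = -119*((-16 + (-9)²) - 92) = -119*((-16 + 81) - 92) = -119*(65 - 92) = -119*(-27) = 3213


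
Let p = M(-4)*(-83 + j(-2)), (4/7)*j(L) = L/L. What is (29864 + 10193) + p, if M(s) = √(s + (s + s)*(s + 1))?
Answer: 40057 - 325*√5/2 ≈ 39694.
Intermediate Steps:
M(s) = √(s + 2*s*(1 + s)) (M(s) = √(s + (2*s)*(1 + s)) = √(s + 2*s*(1 + s)))
j(L) = 7/4 (j(L) = 7*(L/L)/4 = (7/4)*1 = 7/4)
p = -325*√5/2 (p = √(-4*(3 + 2*(-4)))*(-83 + 7/4) = √(-4*(3 - 8))*(-325/4) = √(-4*(-5))*(-325/4) = √20*(-325/4) = (2*√5)*(-325/4) = -325*√5/2 ≈ -363.36)
(29864 + 10193) + p = (29864 + 10193) - 325*√5/2 = 40057 - 325*√5/2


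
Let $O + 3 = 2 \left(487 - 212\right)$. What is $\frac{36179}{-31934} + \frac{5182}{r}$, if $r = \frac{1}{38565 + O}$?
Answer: $\frac{6472331478477}{31934} \approx 2.0268 \cdot 10^{8}$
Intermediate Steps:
$O = 547$ ($O = -3 + 2 \left(487 - 212\right) = -3 + 2 \cdot 275 = -3 + 550 = 547$)
$r = \frac{1}{39112}$ ($r = \frac{1}{38565 + 547} = \frac{1}{39112} \approx 2.5568 \cdot 10^{-5}$)
$\frac{36179}{-31934} + \frac{5182}{r} = \frac{36179}{-31934} + 5182 \frac{1}{\frac{1}{39112}} = 36179 \left(- \frac{1}{31934}\right) + 5182 \cdot 39112 = - \frac{36179}{31934} + 202678384 = \frac{6472331478477}{31934}$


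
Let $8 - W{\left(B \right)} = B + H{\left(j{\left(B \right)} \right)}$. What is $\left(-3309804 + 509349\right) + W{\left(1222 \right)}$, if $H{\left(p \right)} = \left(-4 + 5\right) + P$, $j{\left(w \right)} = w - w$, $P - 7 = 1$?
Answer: $-2801678$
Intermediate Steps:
$P = 8$ ($P = 7 + 1 = 8$)
$j{\left(w \right)} = 0$
$H{\left(p \right)} = 9$ ($H{\left(p \right)} = \left(-4 + 5\right) + 8 = 1 + 8 = 9$)
$W{\left(B \right)} = -1 - B$ ($W{\left(B \right)} = 8 - \left(B + 9\right) = 8 - \left(9 + B\right) = -1 - B$)
$\left(-3309804 + 509349\right) + W{\left(1222 \right)} = \left(-3309804 + 509349\right) - 1223 = -2800455 - 1223 = -2801678$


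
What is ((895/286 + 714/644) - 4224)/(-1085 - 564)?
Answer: 13878797/5423561 ≈ 2.5590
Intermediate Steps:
((895/286 + 714/644) - 4224)/(-1085 - 564) = ((895*(1/286) + 714*(1/644)) - 4224)/(-1649) = ((895/286 + 51/46) - 4224)*(-1/1649) = (13939/3289 - 4224)*(-1/1649) = -13878797/3289*(-1/1649) = 13878797/5423561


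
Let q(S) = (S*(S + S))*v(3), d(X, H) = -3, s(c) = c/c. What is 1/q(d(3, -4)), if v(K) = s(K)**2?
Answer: 1/18 ≈ 0.055556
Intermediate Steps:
s(c) = 1
v(K) = 1 (v(K) = 1**2 = 1)
q(S) = 2*S**2 (q(S) = (S*(S + S))*1 = (S*(2*S))*1 = (2*S**2)*1 = 2*S**2)
1/q(d(3, -4)) = 1/(2*(-3)**2) = 1/(2*9) = 1/18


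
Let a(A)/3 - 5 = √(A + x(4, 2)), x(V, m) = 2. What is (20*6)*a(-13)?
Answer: 1800 + 360*I*√11 ≈ 1800.0 + 1194.0*I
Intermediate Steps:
a(A) = 15 + 3*√(2 + A) (a(A) = 15 + 3*√(A + 2) = 15 + 3*√(2 + A))
(20*6)*a(-13) = (20*6)*(15 + 3*√(2 - 13)) = 120*(15 + 3*√(-11)) = 120*(15 + 3*(I*√11)) = 120*(15 + 3*I*√11) = 1800 + 360*I*√11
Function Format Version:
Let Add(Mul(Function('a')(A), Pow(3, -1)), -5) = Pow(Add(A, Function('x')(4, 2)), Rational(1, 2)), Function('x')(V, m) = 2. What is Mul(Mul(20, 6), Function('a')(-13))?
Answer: Add(1800, Mul(360, I, Pow(11, Rational(1, 2)))) ≈ Add(1800.0, Mul(1194.0, I))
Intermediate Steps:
Function('a')(A) = Add(15, Mul(3, Pow(Add(2, A), Rational(1, 2)))) (Function('a')(A) = Add(15, Mul(3, Pow(Add(A, 2), Rational(1, 2)))) = Add(15, Mul(3, Pow(Add(2, A), Rational(1, 2)))))
Mul(Mul(20, 6), Function('a')(-13)) = Mul(Mul(20, 6), Add(15, Mul(3, Pow(Add(2, -13), Rational(1, 2))))) = Mul(120, Add(15, Mul(3, Pow(-11, Rational(1, 2))))) = Mul(120, Add(15, Mul(3, Mul(I, Pow(11, Rational(1, 2)))))) = Mul(120, Add(15, Mul(3, I, Pow(11, Rational(1, 2))))) = Add(1800, Mul(360, I, Pow(11, Rational(1, 2))))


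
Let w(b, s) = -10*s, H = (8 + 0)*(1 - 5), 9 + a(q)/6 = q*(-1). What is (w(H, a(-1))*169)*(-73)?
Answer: -5921760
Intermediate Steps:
a(q) = -54 - 6*q (a(q) = -54 + 6*(q*(-1)) = -54 + 6*(-q) = -54 - 6*q)
H = -32 (H = 8*(-4) = -32)
(w(H, a(-1))*169)*(-73) = (-10*(-54 - 6*(-1))*169)*(-73) = (-10*(-54 + 6)*169)*(-73) = (-10*(-48)*169)*(-73) = (480*169)*(-73) = 81120*(-73) = -5921760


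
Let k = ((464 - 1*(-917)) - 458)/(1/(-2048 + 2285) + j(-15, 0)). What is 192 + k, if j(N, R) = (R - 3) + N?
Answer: 600129/4265 ≈ 140.71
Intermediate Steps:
j(N, R) = -3 + N + R (j(N, R) = (-3 + R) + N = -3 + N + R)
k = -218751/4265 (k = ((464 - 1*(-917)) - 458)/(1/(-2048 + 2285) + (-3 - 15 + 0)) = ((464 + 917) - 458)/(1/237 - 18) = (1381 - 458)/(1/237 - 18) = 923/(-4265/237) = 923*(-237/4265) = -218751/4265 ≈ -51.290)
192 + k = 192 - 218751/4265 = 600129/4265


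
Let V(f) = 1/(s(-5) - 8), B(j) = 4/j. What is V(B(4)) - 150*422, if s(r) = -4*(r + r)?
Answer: -2025599/32 ≈ -63300.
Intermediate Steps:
s(r) = -8*r
V(f) = 1/32 (V(f) = 1/(-8*(-5) - 8) = 1/(40 - 8) = 1/32)
V(B(4)) - 150*422 = 1/32 - 150*422 = 1/32 - 63300 = -2025599/32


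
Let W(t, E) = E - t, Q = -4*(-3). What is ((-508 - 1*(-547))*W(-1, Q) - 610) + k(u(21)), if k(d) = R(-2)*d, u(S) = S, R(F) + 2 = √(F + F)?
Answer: -145 + 42*I ≈ -145.0 + 42.0*I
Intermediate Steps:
Q = 12
R(F) = -2 + √2*√F (R(F) = -2 + √(F + F) = -2 + √(2*F) = -2 + √2*√F)
k(d) = d*(-2 + 2*I) (k(d) = (-2 + √2*√(-2))*d = (-2 + √2*(I*√2))*d = (-2 + 2*I)*d = d*(-2 + 2*I))
((-508 - 1*(-547))*W(-1, Q) - 610) + k(u(21)) = ((-508 - 1*(-547))*(12 - 1*(-1)) - 610) + 2*21*(-1 + I) = ((-508 + 547)*(12 + 1) - 610) + (-42 + 42*I) = (39*13 - 610) + (-42 + 42*I) = (507 - 610) + (-42 + 42*I) = -103 + (-42 + 42*I) = -145 + 42*I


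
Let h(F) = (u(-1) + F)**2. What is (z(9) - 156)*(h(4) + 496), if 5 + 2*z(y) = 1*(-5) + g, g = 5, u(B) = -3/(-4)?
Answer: -2630149/32 ≈ -82192.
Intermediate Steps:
u(B) = 3/4 (u(B) = -3*(-1/4) = 3/4)
h(F) = (3/4 + F)**2
z(y) = -5/2 (z(y) = -5/2 + (1*(-5) + 5)/2 = -5/2 + (-5 + 5)/2 = -5/2 + (1/2)*0 = -5/2 + 0 = -5/2)
(z(9) - 156)*(h(4) + 496) = (-5/2 - 156)*((3 + 4*4)**2/16 + 496) = -317*((3 + 16)**2/16 + 496)/2 = -317*((1/16)*19**2 + 496)/2 = -317*((1/16)*361 + 496)/2 = -317*(361/16 + 496)/2 = -317/2*8297/16 = -2630149/32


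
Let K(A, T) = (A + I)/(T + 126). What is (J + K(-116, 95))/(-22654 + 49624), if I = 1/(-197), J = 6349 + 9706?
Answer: 116493947/195698815 ≈ 0.59527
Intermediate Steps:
J = 16055
I = -1/197 ≈ -0.0050761
K(A, T) = (-1/197 + A)/(126 + T) (K(A, T) = (A - 1/197)/(T + 126) = (-1/197 + A)/(126 + T))
(J + K(-116, 95))/(-22654 + 49624) = (16055 + (-1/197 - 116)/(126 + 95))/(-22654 + 49624) = (16055 - 22853/197/221)/26970 = (16055 + (1/221)*(-22853/197))*(1/26970) = (16055 - 22853/43537)*(1/26970) = (698963682/43537)*(1/26970) = 116493947/195698815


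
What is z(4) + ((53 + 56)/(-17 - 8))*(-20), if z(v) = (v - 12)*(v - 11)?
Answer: 716/5 ≈ 143.20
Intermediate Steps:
z(v) = (-12 + v)*(-11 + v)
z(4) + ((53 + 56)/(-17 - 8))*(-20) = (132 + 4**2 - 23*4) + ((53 + 56)/(-17 - 8))*(-20) = (132 + 16 - 92) + (109/(-25))*(-20) = 56 + (109*(-1/25))*(-20) = 56 - 109/25*(-20) = 56 + 436/5 = 716/5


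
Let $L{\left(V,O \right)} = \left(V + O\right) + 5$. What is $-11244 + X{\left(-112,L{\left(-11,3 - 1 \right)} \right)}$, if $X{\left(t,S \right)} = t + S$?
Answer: $-11360$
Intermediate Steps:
$L{\left(V,O \right)} = 5 + O + V$ ($L{\left(V,O \right)} = \left(O + V\right) + 5 = 5 + O + V$)
$X{\left(t,S \right)} = S + t$
$-11244 + X{\left(-112,L{\left(-11,3 - 1 \right)} \right)} = -11244 + \left(\left(5 + \left(3 - 1\right) - 11\right) - 112\right) = -11244 + \left(\left(5 + 2 - 11\right) - 112\right) = -11244 - 116 = -11360$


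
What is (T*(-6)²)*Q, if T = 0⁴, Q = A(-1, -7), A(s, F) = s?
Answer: 0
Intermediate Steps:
Q = -1
T = 0
(T*(-6)²)*Q = (0*(-6)²)*(-1) = (0*36)*(-1) = 0*(-1) = 0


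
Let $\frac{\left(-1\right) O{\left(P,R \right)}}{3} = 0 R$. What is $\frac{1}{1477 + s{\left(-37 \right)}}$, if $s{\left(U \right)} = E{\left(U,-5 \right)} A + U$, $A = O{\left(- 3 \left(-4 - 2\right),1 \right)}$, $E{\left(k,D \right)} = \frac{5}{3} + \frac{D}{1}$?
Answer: $\frac{1}{1440} \approx 0.00069444$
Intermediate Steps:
$E{\left(k,D \right)} = \frac{5}{3} + D$ ($E{\left(k,D \right)} = 5 \cdot \frac{1}{3} + D 1 = \frac{5}{3} + D$)
$O{\left(P,R \right)} = 0$ ($O{\left(P,R \right)} = - 3 \cdot 0 R = \left(-3\right) 0 = 0$)
$A = 0$
$s{\left(U \right)} = U$ ($s{\left(U \right)} = \left(\frac{5}{3} - 5\right) 0 + U = \left(- \frac{10}{3}\right) 0 + U = 0 + U = U$)
$\frac{1}{1477 + s{\left(-37 \right)}} = \frac{1}{1477 - 37} = \frac{1}{1440}$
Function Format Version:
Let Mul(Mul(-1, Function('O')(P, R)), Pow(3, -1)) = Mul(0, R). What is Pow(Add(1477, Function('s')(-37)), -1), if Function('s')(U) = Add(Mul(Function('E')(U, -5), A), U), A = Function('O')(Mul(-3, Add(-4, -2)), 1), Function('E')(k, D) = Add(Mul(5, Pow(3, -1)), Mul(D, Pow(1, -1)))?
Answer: Rational(1, 1440) ≈ 0.00069444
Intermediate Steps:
Function('E')(k, D) = Add(Rational(5, 3), D) (Function('E')(k, D) = Add(Mul(5, Rational(1, 3)), Mul(D, 1)) = Add(Rational(5, 3), D))
Function('O')(P, R) = 0 (Function('O')(P, R) = Mul(-3, Mul(0, R)) = Mul(-3, 0) = 0)
A = 0
Function('s')(U) = U (Function('s')(U) = Add(Mul(Add(Rational(5, 3), -5), 0), U) = Add(Mul(Rational(-10, 3), 0), U) = Add(0, U) = U)
Pow(Add(1477, Function('s')(-37)), -1) = Pow(Add(1477, -37), -1) = Pow(1440, -1) = Rational(1, 1440)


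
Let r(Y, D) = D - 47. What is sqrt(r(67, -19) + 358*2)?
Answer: 5*sqrt(26) ≈ 25.495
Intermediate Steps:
r(Y, D) = -47 + D
sqrt(r(67, -19) + 358*2) = sqrt((-47 - 19) + 358*2) = sqrt(-66 + 716) = sqrt(650) = 5*sqrt(26)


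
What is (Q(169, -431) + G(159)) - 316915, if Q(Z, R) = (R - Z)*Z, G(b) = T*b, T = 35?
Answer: -412750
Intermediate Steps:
G(b) = 35*b
Q(Z, R) = Z*(R - Z)
(Q(169, -431) + G(159)) - 316915 = (169*(-431 - 1*169) + 35*159) - 316915 = (169*(-431 - 169) + 5565) - 316915 = (169*(-600) + 5565) - 316915 = (-101400 + 5565) - 316915 = -95835 - 316915 = -412750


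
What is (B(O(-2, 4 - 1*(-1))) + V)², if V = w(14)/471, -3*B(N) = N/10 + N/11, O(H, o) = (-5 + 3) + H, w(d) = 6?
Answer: 5326864/74563225 ≈ 0.071441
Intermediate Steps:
O(H, o) = -2 + H
B(N) = -7*N/110 (B(N) = -(N/10 + N/11)/3 = -7*N/110)
V = 2/157 (V = 6/471 = 6*(1/471) = 2/157 ≈ 0.012739)
(B(O(-2, 4 - 1*(-1))) + V)² = (-7*(-2 - 2)/110 + 2/157)² = (-7/110*(-4) + 2/157)² = (14/55 + 2/157)² = (2308/8635)² = 5326864/74563225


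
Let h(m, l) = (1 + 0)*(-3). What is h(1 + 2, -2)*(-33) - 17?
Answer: 82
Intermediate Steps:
h(m, l) = -3 (h(m, l) = 1*(-3) = -3)
h(1 + 2, -2)*(-33) - 17 = -3*(-33) - 17 = 99 - 17 = 82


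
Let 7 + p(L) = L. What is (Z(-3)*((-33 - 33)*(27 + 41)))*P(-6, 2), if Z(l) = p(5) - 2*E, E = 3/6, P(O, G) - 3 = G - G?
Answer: 40392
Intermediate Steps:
p(L) = -7 + L
P(O, G) = 3 (P(O, G) = 3 + (G - G) = 3 + 0 = 3)
E = ½ (E = 3*(⅙) = ½ ≈ 0.50000)
Z(l) = -3 (Z(l) = (-7 + 5) - 2*½ = -2 - 1 = -3)
(Z(-3)*((-33 - 33)*(27 + 41)))*P(-6, 2) = -3*(-33 - 33)*(27 + 41)*3 = -(-198)*68*3 = -3*(-4488)*3 = 13464*3 = 40392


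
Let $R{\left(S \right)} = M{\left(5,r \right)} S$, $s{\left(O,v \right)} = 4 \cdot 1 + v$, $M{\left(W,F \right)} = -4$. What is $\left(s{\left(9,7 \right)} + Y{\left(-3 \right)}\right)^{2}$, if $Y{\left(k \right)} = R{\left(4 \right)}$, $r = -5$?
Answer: $25$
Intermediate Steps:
$s{\left(O,v \right)} = 4 + v$
$R{\left(S \right)} = - 4 S$
$Y{\left(k \right)} = -16$ ($Y{\left(k \right)} = \left(-4\right) 4 = -16$)
$\left(s{\left(9,7 \right)} + Y{\left(-3 \right)}\right)^{2} = \left(\left(4 + 7\right) - 16\right)^{2} = \left(11 - 16\right)^{2} = \left(-5\right)^{2} = 25$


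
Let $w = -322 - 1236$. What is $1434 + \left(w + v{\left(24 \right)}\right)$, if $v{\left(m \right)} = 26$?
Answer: $-98$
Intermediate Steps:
$w = -1558$ ($w = -322 - 1236 = -1558$)
$1434 + \left(w + v{\left(24 \right)}\right) = 1434 + \left(-1558 + 26\right) = 1434 - 1532 = -98$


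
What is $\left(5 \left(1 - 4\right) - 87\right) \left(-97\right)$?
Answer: $9894$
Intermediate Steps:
$\left(5 \left(1 - 4\right) - 87\right) \left(-97\right) = \left(5 \left(-3\right) - 87\right) \left(-97\right) = \left(-15 - 87\right) \left(-97\right) = \left(-102\right) \left(-97\right) = 9894$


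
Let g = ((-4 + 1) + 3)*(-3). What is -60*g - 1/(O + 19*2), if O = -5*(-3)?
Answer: -1/53 ≈ -0.018868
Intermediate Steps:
O = 15
g = 0 (g = (-3 + 3)*(-3) = 0*(-3) = 0)
-60*g - 1/(O + 19*2) = -60*0 - 1/(15 + 19*2) = 0 - 1/(15 + 38) = 0 - 1/53 = -1/53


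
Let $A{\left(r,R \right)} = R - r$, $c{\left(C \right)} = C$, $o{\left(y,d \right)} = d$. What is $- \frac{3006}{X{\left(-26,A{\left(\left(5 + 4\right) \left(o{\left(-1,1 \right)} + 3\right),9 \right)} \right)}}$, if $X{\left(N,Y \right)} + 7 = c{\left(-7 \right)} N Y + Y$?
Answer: $\frac{1503}{2474} \approx 0.60752$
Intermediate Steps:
$X{\left(N,Y \right)} = -7 + Y - 7 N Y$ ($X{\left(N,Y \right)} = -7 + \left(- 7 N Y + Y\right) = -7 - \left(- Y + 7 N Y\right) = -7 + Y - 7 N Y$)
$- \frac{3006}{X{\left(-26,A{\left(\left(5 + 4\right) \left(o{\left(-1,1 \right)} + 3\right),9 \right)} \right)}} = - \frac{3006}{-7 + \left(9 - \left(5 + 4\right) \left(1 + 3\right)\right) - - 182 \left(9 - \left(5 + 4\right) \left(1 + 3\right)\right)} = - \frac{3006}{-7 + \left(9 - 9 \cdot 4\right) - - 182 \left(9 - 9 \cdot 4\right)} = - \frac{3006}{-7 + \left(9 - 36\right) - - 182 \left(9 - 36\right)} = - \frac{3006}{-7 - 27 - \left(-182\right) \left(-27\right)} = - \frac{3006}{-7 - 27 - 4914} = - \frac{3006}{-4948} = \left(-3006\right) \left(- \frac{1}{4948}\right) = \frac{1503}{2474}$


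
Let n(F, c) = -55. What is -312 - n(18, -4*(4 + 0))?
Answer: -257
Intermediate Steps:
-312 - n(18, -4*(4 + 0)) = -312 - 1*(-55) = -312 + 55 = -257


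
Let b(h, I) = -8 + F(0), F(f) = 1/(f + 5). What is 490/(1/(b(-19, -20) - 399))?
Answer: -199332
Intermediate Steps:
F(f) = 1/(5 + f)
b(h, I) = -39/5 (b(h, I) = -8 + 1/(5 + 0) = -8 + 1/5 = -8 + ⅕ = -39/5)
490/(1/(b(-19, -20) - 399)) = 490/(1/(-39/5 - 399)) = 490/(1/(-2034/5)) = 490/(-5/2034) = 490*(-2034/5) = -199332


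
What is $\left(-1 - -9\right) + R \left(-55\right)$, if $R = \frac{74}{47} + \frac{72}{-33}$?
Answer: $\frac{1946}{47} \approx 41.404$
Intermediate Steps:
$R = - \frac{314}{517}$ ($R = 74 \cdot \frac{1}{47} + 72 \left(- \frac{1}{33}\right) = \frac{74}{47} - \frac{24}{11} = - \frac{314}{517} \approx -0.60735$)
$\left(-1 - -9\right) + R \left(-55\right) = \left(-1 - -9\right) - - \frac{1570}{47} = \left(-1 + 9\right) + \frac{1570}{47} = 8 + \frac{1570}{47} = \frac{1946}{47}$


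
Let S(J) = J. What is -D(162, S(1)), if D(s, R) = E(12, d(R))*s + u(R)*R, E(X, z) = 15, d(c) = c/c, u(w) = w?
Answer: -2431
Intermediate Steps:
d(c) = 1
D(s, R) = R**2 + 15*s (D(s, R) = 15*s + R*R = 15*s + R**2 = R**2 + 15*s)
-D(162, S(1)) = -(1**2 + 15*162) = -(1 + 2430) = -1*2431 = -2431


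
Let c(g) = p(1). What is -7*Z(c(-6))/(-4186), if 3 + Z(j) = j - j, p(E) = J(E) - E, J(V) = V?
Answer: -3/598 ≈ -0.0050167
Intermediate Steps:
p(E) = 0 (p(E) = E - E = 0)
c(g) = 0
Z(j) = -3 (Z(j) = -3 + (j - j) = -3 + 0 = -3)
-7*Z(c(-6))/(-4186) = -(-21)/(-4186) = -(-21)*(-1)/4186 = -7*3/4186 = -3/598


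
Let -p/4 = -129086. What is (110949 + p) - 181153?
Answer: 446140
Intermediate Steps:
p = 516344 (p = -4*(-129086) = 516344)
(110949 + p) - 181153 = (110949 + 516344) - 181153 = 627293 - 181153 = 446140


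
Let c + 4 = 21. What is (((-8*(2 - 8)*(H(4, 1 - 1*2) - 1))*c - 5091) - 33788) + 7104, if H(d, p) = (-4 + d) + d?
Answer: -29327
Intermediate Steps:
c = 17 (c = -4 + 21 = 17)
H(d, p) = -4 + 2*d
(((-8*(2 - 8)*(H(4, 1 - 1*2) - 1))*c - 5091) - 33788) + 7104 = ((-8*(2 - 8)*((-4 + 2*4) - 1)*17 - 5091) - 33788) + 7104 = ((-(-48)*((-4 + 8) - 1)*17 - 5091) - 33788) + 7104 = ((-(-48)*(4 - 1)*17 - 5091) - 33788) + 7104 = ((-(-48)*3*17 - 5091) - 33788) + 7104 = ((-8*(-18)*17 - 5091) - 33788) + 7104 = ((144*17 - 5091) - 33788) + 7104 = ((2448 - 5091) - 33788) + 7104 = (-2643 - 33788) + 7104 = -36431 + 7104 = -29327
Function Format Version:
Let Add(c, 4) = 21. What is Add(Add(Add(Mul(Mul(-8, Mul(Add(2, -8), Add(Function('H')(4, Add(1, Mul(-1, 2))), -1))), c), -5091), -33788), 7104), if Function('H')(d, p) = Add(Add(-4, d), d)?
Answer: -29327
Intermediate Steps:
c = 17 (c = Add(-4, 21) = 17)
Function('H')(d, p) = Add(-4, Mul(2, d))
Add(Add(Add(Mul(Mul(-8, Mul(Add(2, -8), Add(Function('H')(4, Add(1, Mul(-1, 2))), -1))), c), -5091), -33788), 7104) = Add(Add(Add(Mul(Mul(-8, Mul(Add(2, -8), Add(Add(-4, Mul(2, 4)), -1))), 17), -5091), -33788), 7104) = Add(Add(Add(Mul(Mul(-8, Mul(-6, Add(Add(-4, 8), -1))), 17), -5091), -33788), 7104) = Add(Add(Add(Mul(Mul(-8, Mul(-6, Add(4, -1))), 17), -5091), -33788), 7104) = Add(Add(Add(Mul(Mul(-8, Mul(-6, 3)), 17), -5091), -33788), 7104) = Add(Add(Add(Mul(Mul(-8, -18), 17), -5091), -33788), 7104) = Add(Add(Add(Mul(144, 17), -5091), -33788), 7104) = Add(Add(Add(2448, -5091), -33788), 7104) = Add(Add(-2643, -33788), 7104) = Add(-36431, 7104) = -29327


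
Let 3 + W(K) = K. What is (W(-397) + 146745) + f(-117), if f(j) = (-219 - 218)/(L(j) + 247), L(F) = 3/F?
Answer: 1409577997/9632 ≈ 1.4634e+5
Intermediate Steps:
W(K) = -3 + K
f(j) = -437/(247 + 3/j) (f(j) = (-219 - 218)/(3/j + 247) = -437/(247 + 3/j))
(W(-397) + 146745) + f(-117) = ((-3 - 397) + 146745) - 437*(-117)/(3 + 247*(-117)) = (-400 + 146745) - 437*(-117)/(3 - 28899) = 146345 - 437*(-117)/(-28896) = 146345 - 437*(-117)*(-1/28896) = 146345 - 17043/9632 = 1409577997/9632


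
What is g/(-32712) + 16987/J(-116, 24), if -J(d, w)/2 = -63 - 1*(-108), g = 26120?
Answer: -23251231/122670 ≈ -189.54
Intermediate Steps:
J(d, w) = -90 (J(d, w) = -2*(-63 - 1*(-108)) = -2*(-63 + 108) = -2*45 = -90)
g/(-32712) + 16987/J(-116, 24) = 26120/(-32712) + 16987/(-90) = 26120*(-1/32712) + 16987*(-1/90) = -3265/4089 - 16987/90 = -23251231/122670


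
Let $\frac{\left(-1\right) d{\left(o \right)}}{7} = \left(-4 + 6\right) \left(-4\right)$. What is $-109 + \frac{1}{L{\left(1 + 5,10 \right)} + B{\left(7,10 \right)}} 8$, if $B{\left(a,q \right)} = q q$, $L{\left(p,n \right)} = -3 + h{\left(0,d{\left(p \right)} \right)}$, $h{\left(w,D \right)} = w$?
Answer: $- \frac{10565}{97} \approx -108.92$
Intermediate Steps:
$d{\left(o \right)} = 56$ ($d{\left(o \right)} = - 7 \left(-4 + 6\right) \left(-4\right) = - 7 \cdot 2 \left(-4\right) = \left(-7\right) \left(-8\right) = 56$)
$L{\left(p,n \right)} = -3$ ($L{\left(p,n \right)} = -3 + 0 = -3$)
$B{\left(a,q \right)} = q^{2}$
$-109 + \frac{1}{L{\left(1 + 5,10 \right)} + B{\left(7,10 \right)}} 8 = -109 + \frac{1}{-3 + 10^{2}} \cdot 8 = -109 + \frac{1}{-3 + 100} \cdot 8 = -109 + \frac{1}{97} \cdot 8 = -109 + \frac{8}{97} = - \frac{10565}{97}$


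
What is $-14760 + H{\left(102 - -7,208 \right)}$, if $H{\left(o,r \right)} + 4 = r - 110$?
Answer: $-14666$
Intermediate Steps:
$H{\left(o,r \right)} = -114 + r$ ($H{\left(o,r \right)} = -4 + \left(r - 110\right) = -4 + \left(-110 + r\right) = -114 + r$)
$-14760 + H{\left(102 - -7,208 \right)} = -14760 + \left(-114 + 208\right) = -14760 + 94 = -14666$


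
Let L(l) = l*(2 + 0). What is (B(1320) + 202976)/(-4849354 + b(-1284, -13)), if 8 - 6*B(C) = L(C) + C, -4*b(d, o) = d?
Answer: -606952/14547099 ≈ -0.041723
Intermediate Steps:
b(d, o) = -d/4
L(l) = 2*l (L(l) = l*2 = 2*l)
B(C) = 4/3 - C/2 (B(C) = 4/3 - (2*C + C)/6 = 4/3 - C/2)
(B(1320) + 202976)/(-4849354 + b(-1284, -13)) = ((4/3 - ½*1320) + 202976)/(-4849354 - ¼*(-1284)) = ((4/3 - 660) + 202976)/(-4849354 + 321) = (-1976/3 + 202976)/(-4849033) = (606952/3)*(-1/4849033) = -606952/14547099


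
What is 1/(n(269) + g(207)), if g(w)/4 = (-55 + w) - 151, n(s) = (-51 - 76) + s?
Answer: 1/146 ≈ 0.0068493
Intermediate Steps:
n(s) = -127 + s
g(w) = -824 + 4*w (g(w) = 4*((-55 + w) - 151) = 4*(-206 + w) = -824 + 4*w)
1/(n(269) + g(207)) = 1/((-127 + 269) + (-824 + 4*207)) = 1/(142 + (-824 + 828)) = 1/(142 + 4) = 1/146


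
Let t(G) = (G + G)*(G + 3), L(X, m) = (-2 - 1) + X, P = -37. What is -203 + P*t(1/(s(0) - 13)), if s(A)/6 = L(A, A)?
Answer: -188275/961 ≈ -195.92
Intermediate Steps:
L(X, m) = -3 + X
s(A) = -18 + 6*A (s(A) = 6*(-3 + A) = -18 + 6*A)
t(G) = 2*G*(3 + G) (t(G) = (2*G)*(3 + G) = 2*G*(3 + G))
-203 + P*t(1/(s(0) - 13)) = -203 - 74*(3 + 1/((-18 + 6*0) - 13))/((-18 + 6*0) - 13) = -203 - 74*(3 + 1/((-18 + 0) - 13))/((-18 + 0) - 13) = -203 - 74*(3 + 1/(-18 - 13))/(-18 - 13) = -203 - 74*(3 + 1/(-31))/(-31) = -203 - 74*(-1)*(3 - 1/31)/31 = -203 - 74*(-1)*92/(31*31) = -203 - 37*(-184/961) = -203 + 6808/961 = -188275/961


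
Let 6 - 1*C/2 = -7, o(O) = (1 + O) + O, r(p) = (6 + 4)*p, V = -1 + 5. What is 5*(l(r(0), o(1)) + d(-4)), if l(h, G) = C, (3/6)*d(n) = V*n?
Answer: -30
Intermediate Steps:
V = 4
r(p) = 10*p
o(O) = 1 + 2*O
d(n) = 8*n (d(n) = 2*(4*n) = 8*n)
C = 26 (C = 12 - 2*(-7) = 12 + 14 = 26)
l(h, G) = 26
5*(l(r(0), o(1)) + d(-4)) = 5*(26 + 8*(-4)) = 5*(26 - 32) = 5*(-6) = -30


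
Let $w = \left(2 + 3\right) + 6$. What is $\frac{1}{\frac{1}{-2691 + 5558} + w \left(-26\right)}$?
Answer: $- \frac{2867}{819961} \approx -0.0034965$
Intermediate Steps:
$w = 11$ ($w = 5 + 6 = 11$)
$\frac{1}{\frac{1}{-2691 + 5558} + w \left(-26\right)} = \frac{1}{\frac{1}{-2691 + 5558} + 11 \left(-26\right)} = \frac{1}{\frac{1}{2867} - 286} = \frac{1}{- \frac{819961}{2867}} = - \frac{2867}{819961}$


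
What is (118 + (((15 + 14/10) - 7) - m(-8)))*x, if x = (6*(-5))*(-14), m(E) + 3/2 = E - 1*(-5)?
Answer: 55398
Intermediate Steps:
m(E) = 7/2 + E (m(E) = -3/2 + (E - 1*(-5)) = -3/2 + (E + 5) = -3/2 + (5 + E) = 7/2 + E)
x = 420 (x = -30*(-14) = 420)
(118 + (((15 + 14/10) - 7) - m(-8)))*x = (118 + (((15 + 14/10) - 7) - (7/2 - 8)))*420 = (118 + (((15 + 14*(⅒)) - 7) - 1*(-9/2)))*420 = (118 + (((15 + 7/5) - 7) + 9/2))*420 = (118 + ((82/5 - 7) + 9/2))*420 = (118 + (47/5 + 9/2))*420 = (118 + 139/10)*420 = (1319/10)*420 = 55398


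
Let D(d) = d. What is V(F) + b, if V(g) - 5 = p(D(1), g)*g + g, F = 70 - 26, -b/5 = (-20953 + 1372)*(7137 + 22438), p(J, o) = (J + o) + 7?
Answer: 2895542712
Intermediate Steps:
p(J, o) = 7 + J + o
b = 2895540375 (b = -5*(-20953 + 1372)*(7137 + 22438) = -(-97905)*29575 = -5*(-579108075) = 2895540375)
F = 44
V(g) = 5 + g + g*(8 + g) (V(g) = 5 + ((7 + 1 + g)*g + g) = 5 + ((8 + g)*g + g) = 5 + (g*(8 + g) + g) = 5 + (g + g*(8 + g)) = 5 + g + g*(8 + g))
V(F) + b = (5 + 44 + 44*(8 + 44)) + 2895540375 = (5 + 44 + 44*52) + 2895540375 = (5 + 44 + 2288) + 2895540375 = 2337 + 2895540375 = 2895542712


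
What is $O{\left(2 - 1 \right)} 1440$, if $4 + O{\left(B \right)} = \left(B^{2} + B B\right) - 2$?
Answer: $-5760$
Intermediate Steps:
$O{\left(B \right)} = -6 + 2 B^{2}$ ($O{\left(B \right)} = -4 - \left(2 - B^{2} - B B\right) = -4 + \left(\left(B^{2} + B^{2}\right) - 2\right) = -4 + \left(2 B^{2} - 2\right) = -4 + \left(-2 + 2 B^{2}\right) = -6 + 2 B^{2}$)
$O{\left(2 - 1 \right)} 1440 = \left(-6 + 2 \left(2 - 1\right)^{2}\right) 1440 = \left(-6 + 2 \cdot 1^{2}\right) 1440 = \left(-6 + 2 \cdot 1\right) 1440 = \left(-6 + 2\right) 1440 = \left(-4\right) 1440 = -5760$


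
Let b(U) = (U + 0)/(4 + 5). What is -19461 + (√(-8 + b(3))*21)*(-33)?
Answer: -19461 - 231*I*√69 ≈ -19461.0 - 1918.8*I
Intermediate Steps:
b(U) = U/9
-19461 + (√(-8 + b(3))*21)*(-33) = -19461 + (√(-8 + (⅑)*3)*21)*(-33) = -19461 + (√(-8 + ⅓)*21)*(-33) = -19461 + (√(-23/3)*21)*(-33) = -19461 + ((I*√69/3)*21)*(-33) = -19461 + (7*I*√69)*(-33) = -19461 - 231*I*√69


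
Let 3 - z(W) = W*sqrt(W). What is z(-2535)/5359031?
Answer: 3/5359031 + 32955*I*sqrt(15)/5359031 ≈ 5.598e-7 + 0.023817*I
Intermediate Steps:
z(W) = 3 - W**(3/2) (z(W) = 3 - W*sqrt(W) = 3 - W**(3/2))
z(-2535)/5359031 = (3 - (-2535)**(3/2))/5359031 = (3 - (-32955)*I*sqrt(15))*(1/5359031) = (3 + 32955*I*sqrt(15))*(1/5359031) = 3/5359031 + 32955*I*sqrt(15)/5359031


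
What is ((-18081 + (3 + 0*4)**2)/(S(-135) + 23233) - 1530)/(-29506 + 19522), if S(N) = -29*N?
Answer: 865719/5646784 ≈ 0.15331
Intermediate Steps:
((-18081 + (3 + 0*4)**2)/(S(-135) + 23233) - 1530)/(-29506 + 19522) = ((-18081 + (3 + 0*4)**2)/(-29*(-135) + 23233) - 1530)/(-29506 + 19522) = ((-18081 + (3 + 0)**2)/(3915 + 23233) - 1530)/(-9984) = ((-18081 + 3**2)/27148 - 1530)*(-1/9984) = ((-18081 + 9)*(1/27148) - 1530)*(-1/9984) = (-18072*1/27148 - 1530)*(-1/9984) = (-4518/6787 - 1530)*(-1/9984) = -10388628/6787*(-1/9984) = 865719/5646784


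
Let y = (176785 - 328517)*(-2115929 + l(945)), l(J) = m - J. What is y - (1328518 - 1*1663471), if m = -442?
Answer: 321264926265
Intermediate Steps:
l(J) = -442 - J
y = 321264591312 (y = (176785 - 328517)*(-2115929 + (-442 - 1*945)) = -151732*(-2115929 + (-442 - 945)) = -151732*(-2115929 - 1387) = -151732*(-2117316) = 321264591312)
y - (1328518 - 1*1663471) = 321264591312 - (1328518 - 1*1663471) = 321264591312 - (1328518 - 1663471) = 321264591312 - 1*(-334953) = 321264591312 + 334953 = 321264926265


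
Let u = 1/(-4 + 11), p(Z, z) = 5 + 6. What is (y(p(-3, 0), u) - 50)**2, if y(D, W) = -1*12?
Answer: 3844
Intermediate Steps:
p(Z, z) = 11
u = 1/7 ≈ 0.14286
y(D, W) = -12
(y(p(-3, 0), u) - 50)**2 = (-12 - 50)**2 = (-62)**2 = 3844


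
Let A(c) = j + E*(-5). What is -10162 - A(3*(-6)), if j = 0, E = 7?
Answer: -10127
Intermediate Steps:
A(c) = -35 (A(c) = 0 + 7*(-5) = 0 - 35 = -35)
-10162 - A(3*(-6)) = -10162 - 1*(-35) = -10162 + 35 = -10127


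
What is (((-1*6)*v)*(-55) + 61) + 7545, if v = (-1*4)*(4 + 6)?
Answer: -5594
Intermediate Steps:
v = -40 (v = -4*10 = -40)
(((-1*6)*v)*(-55) + 61) + 7545 = ((-1*6*(-40))*(-55) + 61) + 7545 = (-6*(-40)*(-55) + 61) + 7545 = (240*(-55) + 61) + 7545 = (-13200 + 61) + 7545 = -13139 + 7545 = -5594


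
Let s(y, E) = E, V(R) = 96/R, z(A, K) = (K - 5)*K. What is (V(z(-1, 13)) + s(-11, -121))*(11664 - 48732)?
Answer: 57863148/13 ≈ 4.4510e+6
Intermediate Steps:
z(A, K) = K*(-5 + K) (z(A, K) = (-5 + K)*K = K*(-5 + K))
(V(z(-1, 13)) + s(-11, -121))*(11664 - 48732) = (96/((13*(-5 + 13))) - 121)*(11664 - 48732) = (96/((13*8)) - 121)*(-37068) = (96/104 - 121)*(-37068) = (96*(1/104) - 121)*(-37068) = (12/13 - 121)*(-37068) = -1561/13*(-37068) = 57863148/13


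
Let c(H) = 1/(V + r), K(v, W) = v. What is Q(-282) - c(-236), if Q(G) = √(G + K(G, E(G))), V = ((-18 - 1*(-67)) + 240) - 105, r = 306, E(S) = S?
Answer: -1/490 + 2*I*√141 ≈ -0.0020408 + 23.749*I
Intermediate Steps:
V = 184 (V = ((-18 + 67) + 240) - 105 = (49 + 240) - 105 = 289 - 105 = 184)
c(H) = 1/490 (c(H) = 1/(184 + 306) = 1/490)
Q(G) = √2*√G (Q(G) = √(G + G) = √(2*G) = √2*√G)
Q(-282) - c(-236) = √2*√(-282) - 1*1/490 = √2*(I*√282) - 1/490 = 2*I*√141 - 1/490 = -1/490 + 2*I*√141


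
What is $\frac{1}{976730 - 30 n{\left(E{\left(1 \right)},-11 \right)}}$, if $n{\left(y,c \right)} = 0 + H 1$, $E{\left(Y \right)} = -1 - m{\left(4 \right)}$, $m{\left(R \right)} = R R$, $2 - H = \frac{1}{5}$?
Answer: $\frac{1}{976676} \approx 1.0239 \cdot 10^{-6}$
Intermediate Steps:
$H = \frac{9}{5}$ ($H = 2 - \frac{1}{5} = \frac{9}{5} \approx 1.8$)
$m{\left(R \right)} = R^{2}$
$E{\left(Y \right)} = -17$ ($E{\left(Y \right)} = -1 - 4^{2} = -1 - 16 = -17$)
$n{\left(y,c \right)} = \frac{9}{5}$ ($n{\left(y,c \right)} = 0 + \frac{9}{5} \cdot 1 = 0 + \frac{9}{5} = \frac{9}{5}$)
$\frac{1}{976730 - 30 n{\left(E{\left(1 \right)},-11 \right)}} = \frac{1}{976730 - 54} = \frac{1}{976676}$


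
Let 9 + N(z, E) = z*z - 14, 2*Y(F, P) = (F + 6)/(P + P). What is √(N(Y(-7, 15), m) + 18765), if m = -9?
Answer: √67471201/60 ≈ 136.90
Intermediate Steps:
Y(F, P) = (6 + F)/(4*P) (Y(F, P) = ((F + 6)/(P + P))/2 = ((6 + F)/((2*P)))/2 = ((6 + F)*(1/(2*P)))/2 = ((6 + F)/(2*P))/2 = (6 + F)/(4*P))
N(z, E) = -23 + z² (N(z, E) = -9 + (z*z - 14) = -9 + (z² - 14) = -9 + (-14 + z²) = -23 + z²)
√(N(Y(-7, 15), m) + 18765) = √((-23 + ((¼)*(6 - 7)/15)²) + 18765) = √((-23 + ((¼)*(1/15)*(-1))²) + 18765) = √((-23 + (-1/60)²) + 18765) = √((-23 + 1/3600) + 18765) = √(-82799/3600 + 18765) = √(67471201/3600) = √67471201/60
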